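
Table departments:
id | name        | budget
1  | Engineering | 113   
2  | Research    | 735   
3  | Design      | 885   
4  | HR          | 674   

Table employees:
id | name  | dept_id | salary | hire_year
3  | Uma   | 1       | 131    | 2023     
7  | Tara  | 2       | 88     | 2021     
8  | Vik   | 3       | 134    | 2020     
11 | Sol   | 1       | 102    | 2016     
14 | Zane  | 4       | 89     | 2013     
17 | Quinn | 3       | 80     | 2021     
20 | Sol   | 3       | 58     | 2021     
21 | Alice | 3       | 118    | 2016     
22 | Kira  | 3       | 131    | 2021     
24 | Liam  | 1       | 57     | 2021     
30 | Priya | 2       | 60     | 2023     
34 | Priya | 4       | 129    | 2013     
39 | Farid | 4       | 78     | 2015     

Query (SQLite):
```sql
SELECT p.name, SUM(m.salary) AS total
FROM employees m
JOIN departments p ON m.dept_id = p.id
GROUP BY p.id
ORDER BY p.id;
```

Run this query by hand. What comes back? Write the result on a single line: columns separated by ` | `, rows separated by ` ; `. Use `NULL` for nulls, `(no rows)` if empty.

Engineering | 290 ; Research | 148 ; Design | 521 ; HR | 296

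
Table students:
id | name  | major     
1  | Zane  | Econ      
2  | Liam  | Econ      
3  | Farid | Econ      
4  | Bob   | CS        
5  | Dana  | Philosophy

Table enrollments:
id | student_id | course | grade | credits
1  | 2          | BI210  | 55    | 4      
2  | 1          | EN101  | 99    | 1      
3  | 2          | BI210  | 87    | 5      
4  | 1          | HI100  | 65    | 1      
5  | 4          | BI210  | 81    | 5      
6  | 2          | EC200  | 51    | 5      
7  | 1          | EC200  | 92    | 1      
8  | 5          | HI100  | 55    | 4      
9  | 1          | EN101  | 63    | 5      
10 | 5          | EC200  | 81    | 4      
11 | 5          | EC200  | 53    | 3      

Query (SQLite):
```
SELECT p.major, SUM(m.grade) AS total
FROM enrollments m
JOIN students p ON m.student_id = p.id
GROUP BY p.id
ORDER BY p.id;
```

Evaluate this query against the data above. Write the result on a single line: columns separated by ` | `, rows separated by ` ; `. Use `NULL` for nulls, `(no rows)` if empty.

Econ | 319 ; Econ | 193 ; CS | 81 ; Philosophy | 189

Join each enrollments row to its students via student_id.
Group joined rows by students.id; compute SUM(m.grade) per group.
  1: ids {2, 4, 7, 9} → SUM(m.grade)=319
  2: ids {1, 3, 6} → SUM(m.grade)=193
  4: ids {5} → SUM(m.grade)=81
  5: ids {8, 10, 11} → SUM(m.grade)=189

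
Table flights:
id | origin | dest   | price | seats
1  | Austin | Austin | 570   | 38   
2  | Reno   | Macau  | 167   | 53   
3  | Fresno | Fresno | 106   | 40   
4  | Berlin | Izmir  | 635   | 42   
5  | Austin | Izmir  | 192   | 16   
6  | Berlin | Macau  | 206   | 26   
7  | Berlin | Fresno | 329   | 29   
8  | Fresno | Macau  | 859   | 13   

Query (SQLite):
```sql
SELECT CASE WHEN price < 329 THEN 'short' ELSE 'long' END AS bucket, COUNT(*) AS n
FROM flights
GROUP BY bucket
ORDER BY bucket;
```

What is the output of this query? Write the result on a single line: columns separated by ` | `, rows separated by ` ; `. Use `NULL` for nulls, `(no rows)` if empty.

Bucket rows by price < 329 → 'short' else 'long'; count each bucket.

long | 4 ; short | 4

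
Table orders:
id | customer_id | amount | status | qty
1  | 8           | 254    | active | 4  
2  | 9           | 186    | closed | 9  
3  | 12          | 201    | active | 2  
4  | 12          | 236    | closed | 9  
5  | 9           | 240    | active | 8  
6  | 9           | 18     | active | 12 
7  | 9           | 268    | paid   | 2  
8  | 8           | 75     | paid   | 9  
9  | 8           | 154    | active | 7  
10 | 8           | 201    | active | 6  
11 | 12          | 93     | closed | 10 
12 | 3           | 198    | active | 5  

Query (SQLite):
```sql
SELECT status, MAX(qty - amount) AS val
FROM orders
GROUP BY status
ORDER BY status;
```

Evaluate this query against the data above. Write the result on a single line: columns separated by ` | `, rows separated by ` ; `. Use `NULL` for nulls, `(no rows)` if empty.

active | -6 ; closed | -83 ; paid | -66

For each row compute qty - amount.
Group by status; take MAX of the expression per group.
  active: ids {1, 3, 5, 6, 9, 10, 12} → MAX(qty - amount)=-6
  closed: ids {2, 4, 11} → MAX(qty - amount)=-83
  paid: ids {7, 8} → MAX(qty - amount)=-66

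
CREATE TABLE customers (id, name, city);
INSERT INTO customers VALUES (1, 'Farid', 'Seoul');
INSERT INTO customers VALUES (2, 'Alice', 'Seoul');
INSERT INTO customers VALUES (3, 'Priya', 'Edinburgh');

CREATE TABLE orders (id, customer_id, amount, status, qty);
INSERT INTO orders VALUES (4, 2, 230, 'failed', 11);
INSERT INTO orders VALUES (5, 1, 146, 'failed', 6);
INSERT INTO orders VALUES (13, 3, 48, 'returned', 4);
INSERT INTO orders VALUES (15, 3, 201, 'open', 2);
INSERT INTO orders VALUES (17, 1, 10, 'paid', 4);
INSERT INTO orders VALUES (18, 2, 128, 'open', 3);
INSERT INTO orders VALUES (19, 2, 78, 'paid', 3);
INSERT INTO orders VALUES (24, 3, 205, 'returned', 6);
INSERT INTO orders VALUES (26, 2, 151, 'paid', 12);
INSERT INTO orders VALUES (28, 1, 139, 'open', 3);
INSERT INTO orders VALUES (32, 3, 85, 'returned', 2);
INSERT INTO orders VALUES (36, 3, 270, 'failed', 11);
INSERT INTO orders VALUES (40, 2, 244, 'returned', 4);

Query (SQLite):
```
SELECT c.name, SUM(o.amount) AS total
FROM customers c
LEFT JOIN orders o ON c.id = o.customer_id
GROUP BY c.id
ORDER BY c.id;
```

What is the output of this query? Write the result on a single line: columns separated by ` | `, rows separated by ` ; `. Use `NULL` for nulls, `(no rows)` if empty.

Farid | 295 ; Alice | 831 ; Priya | 809

LEFT JOIN keeps every customers row; unmatched ones get NULL for orders columns.
Group by customers.id and compute SUM(o.amount). SUM over an all-NULL group is NULL.
  1: ids {5, 17, 28} → SUM(o.amount)=295
  2: ids {4, 18, 19, 26, 40} → SUM(o.amount)=831
  3: ids {13, 15, 24, 32, 36} → SUM(o.amount)=809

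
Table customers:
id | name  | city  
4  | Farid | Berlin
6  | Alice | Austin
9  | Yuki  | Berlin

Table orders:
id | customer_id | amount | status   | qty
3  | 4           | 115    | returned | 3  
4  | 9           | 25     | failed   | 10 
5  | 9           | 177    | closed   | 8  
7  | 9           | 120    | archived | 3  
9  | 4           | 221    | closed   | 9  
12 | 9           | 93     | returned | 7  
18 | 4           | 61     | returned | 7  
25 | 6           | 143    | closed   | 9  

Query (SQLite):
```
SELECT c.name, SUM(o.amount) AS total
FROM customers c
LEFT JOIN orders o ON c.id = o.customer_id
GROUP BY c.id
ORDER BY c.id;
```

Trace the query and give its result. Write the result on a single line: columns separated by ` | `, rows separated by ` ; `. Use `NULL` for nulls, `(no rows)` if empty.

Farid | 397 ; Alice | 143 ; Yuki | 415

LEFT JOIN keeps every customers row; unmatched ones get NULL for orders columns.
Group by customers.id and compute SUM(o.amount). SUM over an all-NULL group is NULL.
  4: ids {3, 9, 18} → SUM(o.amount)=397
  6: ids {25} → SUM(o.amount)=143
  9: ids {4, 5, 7, 12} → SUM(o.amount)=415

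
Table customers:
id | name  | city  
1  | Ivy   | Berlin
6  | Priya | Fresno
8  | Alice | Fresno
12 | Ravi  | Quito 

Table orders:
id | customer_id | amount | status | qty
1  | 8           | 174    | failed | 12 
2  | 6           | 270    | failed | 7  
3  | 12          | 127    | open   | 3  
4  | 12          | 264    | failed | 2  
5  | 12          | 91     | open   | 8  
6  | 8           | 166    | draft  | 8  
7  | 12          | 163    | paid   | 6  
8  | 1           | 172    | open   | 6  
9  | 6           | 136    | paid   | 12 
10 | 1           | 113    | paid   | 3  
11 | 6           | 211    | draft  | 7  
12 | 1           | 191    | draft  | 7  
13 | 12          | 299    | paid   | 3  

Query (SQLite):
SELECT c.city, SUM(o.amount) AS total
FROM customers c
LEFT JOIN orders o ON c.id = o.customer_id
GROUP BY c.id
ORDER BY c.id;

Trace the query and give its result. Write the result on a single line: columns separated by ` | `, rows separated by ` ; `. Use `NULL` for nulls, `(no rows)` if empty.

LEFT JOIN keeps every customers row; unmatched ones get NULL for orders columns.
Group by customers.id and compute SUM(o.amount). SUM over an all-NULL group is NULL.
  1: ids {8, 10, 12} → SUM(o.amount)=476
  6: ids {2, 9, 11} → SUM(o.amount)=617
  8: ids {1, 6} → SUM(o.amount)=340
  12: ids {3, 4, 5, 7, 13} → SUM(o.amount)=944

Berlin | 476 ; Fresno | 617 ; Fresno | 340 ; Quito | 944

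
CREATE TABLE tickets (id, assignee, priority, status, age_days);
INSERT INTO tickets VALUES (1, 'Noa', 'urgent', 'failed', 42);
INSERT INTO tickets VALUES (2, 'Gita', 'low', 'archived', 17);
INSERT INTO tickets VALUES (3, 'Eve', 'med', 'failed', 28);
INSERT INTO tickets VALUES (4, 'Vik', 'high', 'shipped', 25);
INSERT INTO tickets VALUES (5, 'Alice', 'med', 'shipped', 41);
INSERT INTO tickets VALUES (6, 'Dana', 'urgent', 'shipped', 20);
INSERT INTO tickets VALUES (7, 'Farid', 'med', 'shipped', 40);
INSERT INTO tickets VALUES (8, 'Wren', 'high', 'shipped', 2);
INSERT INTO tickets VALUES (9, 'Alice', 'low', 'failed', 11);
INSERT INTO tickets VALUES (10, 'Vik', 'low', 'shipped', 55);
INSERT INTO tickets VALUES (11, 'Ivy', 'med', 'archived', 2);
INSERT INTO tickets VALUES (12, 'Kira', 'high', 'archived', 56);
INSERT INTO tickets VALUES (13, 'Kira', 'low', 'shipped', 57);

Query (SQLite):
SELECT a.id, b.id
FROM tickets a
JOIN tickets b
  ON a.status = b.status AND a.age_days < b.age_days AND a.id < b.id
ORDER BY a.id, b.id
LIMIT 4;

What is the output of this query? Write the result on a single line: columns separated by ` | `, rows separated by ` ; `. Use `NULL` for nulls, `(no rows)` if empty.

Pairs (a,b) with same status, a.age_days < b.age_days, a.id < b.id.
status groups: archived:{2,11,12} failed:{1,3,9} shipped:{4,5,6,7,8,10,13}
Ordered by (a.id, b.id); first 4.

2 | 12 ; 4 | 5 ; 4 | 7 ; 4 | 10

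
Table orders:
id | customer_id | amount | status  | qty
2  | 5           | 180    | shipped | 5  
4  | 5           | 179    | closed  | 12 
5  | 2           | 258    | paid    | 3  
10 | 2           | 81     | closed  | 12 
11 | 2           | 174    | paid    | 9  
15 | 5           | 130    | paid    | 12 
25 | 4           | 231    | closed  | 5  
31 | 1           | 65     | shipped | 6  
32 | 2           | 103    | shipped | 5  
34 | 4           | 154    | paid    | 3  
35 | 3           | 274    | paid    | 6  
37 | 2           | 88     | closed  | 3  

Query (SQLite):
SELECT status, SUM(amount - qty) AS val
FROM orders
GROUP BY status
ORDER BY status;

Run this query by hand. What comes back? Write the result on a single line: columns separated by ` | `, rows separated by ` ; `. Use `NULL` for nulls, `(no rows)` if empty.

closed | 547 ; paid | 957 ; shipped | 332

For each row compute amount - qty.
Group by status; take SUM of the expression per group.
  closed: ids {4, 10, 25, 37} → SUM(amount - qty)=547
  paid: ids {5, 11, 15, 34, 35} → SUM(amount - qty)=957
  shipped: ids {2, 31, 32} → SUM(amount - qty)=332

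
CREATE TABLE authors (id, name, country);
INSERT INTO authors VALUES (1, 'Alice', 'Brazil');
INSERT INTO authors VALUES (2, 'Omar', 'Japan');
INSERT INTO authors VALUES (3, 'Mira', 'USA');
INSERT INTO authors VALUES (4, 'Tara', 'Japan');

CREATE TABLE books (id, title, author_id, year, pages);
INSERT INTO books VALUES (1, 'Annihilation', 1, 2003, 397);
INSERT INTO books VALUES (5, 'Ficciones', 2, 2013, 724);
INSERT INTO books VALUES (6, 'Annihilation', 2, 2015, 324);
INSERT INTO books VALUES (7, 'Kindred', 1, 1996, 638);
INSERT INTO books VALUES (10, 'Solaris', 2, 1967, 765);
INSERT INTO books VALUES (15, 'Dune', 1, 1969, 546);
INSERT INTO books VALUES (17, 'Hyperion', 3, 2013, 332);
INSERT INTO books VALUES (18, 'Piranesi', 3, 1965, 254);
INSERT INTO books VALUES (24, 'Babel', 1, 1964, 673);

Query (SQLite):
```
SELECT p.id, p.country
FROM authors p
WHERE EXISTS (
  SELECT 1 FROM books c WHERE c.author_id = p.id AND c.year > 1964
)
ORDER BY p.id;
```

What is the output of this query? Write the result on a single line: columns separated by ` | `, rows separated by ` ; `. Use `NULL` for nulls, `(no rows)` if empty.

1 | Brazil ; 2 | Japan ; 3 | USA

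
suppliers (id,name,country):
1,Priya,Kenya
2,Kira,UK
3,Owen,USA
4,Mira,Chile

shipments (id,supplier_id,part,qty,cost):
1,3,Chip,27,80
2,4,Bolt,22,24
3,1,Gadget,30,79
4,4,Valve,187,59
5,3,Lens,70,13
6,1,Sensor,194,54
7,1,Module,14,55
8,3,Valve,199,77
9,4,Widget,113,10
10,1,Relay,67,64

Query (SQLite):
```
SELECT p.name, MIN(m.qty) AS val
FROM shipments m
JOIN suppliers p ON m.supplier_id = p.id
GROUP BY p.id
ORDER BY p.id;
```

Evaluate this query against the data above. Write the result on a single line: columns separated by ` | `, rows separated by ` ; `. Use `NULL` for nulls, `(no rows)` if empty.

Priya | 14 ; Owen | 27 ; Mira | 22

Join each shipments row to its suppliers via supplier_id.
Group joined rows by suppliers.id; compute MIN(m.qty) per group.
  1: ids {3, 6, 7, 10} → MIN(m.qty)=14
  3: ids {1, 5, 8} → MIN(m.qty)=27
  4: ids {2, 4, 9} → MIN(m.qty)=22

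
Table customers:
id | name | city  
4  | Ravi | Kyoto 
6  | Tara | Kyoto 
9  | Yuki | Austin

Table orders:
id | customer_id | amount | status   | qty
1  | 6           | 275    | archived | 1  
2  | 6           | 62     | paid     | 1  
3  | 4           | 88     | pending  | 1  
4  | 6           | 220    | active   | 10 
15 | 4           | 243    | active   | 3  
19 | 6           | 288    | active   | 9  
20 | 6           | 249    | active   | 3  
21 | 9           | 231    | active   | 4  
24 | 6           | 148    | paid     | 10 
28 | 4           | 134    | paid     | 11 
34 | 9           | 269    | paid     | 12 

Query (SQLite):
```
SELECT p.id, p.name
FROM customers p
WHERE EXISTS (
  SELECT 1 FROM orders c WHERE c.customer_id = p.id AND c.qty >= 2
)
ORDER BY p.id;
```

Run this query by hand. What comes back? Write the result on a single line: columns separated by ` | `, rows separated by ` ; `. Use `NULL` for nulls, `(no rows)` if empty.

For each customers row, check whether any orders with matching customer_id has qty >= 2.
Keep rows where that is true.

4 | Ravi ; 6 | Tara ; 9 | Yuki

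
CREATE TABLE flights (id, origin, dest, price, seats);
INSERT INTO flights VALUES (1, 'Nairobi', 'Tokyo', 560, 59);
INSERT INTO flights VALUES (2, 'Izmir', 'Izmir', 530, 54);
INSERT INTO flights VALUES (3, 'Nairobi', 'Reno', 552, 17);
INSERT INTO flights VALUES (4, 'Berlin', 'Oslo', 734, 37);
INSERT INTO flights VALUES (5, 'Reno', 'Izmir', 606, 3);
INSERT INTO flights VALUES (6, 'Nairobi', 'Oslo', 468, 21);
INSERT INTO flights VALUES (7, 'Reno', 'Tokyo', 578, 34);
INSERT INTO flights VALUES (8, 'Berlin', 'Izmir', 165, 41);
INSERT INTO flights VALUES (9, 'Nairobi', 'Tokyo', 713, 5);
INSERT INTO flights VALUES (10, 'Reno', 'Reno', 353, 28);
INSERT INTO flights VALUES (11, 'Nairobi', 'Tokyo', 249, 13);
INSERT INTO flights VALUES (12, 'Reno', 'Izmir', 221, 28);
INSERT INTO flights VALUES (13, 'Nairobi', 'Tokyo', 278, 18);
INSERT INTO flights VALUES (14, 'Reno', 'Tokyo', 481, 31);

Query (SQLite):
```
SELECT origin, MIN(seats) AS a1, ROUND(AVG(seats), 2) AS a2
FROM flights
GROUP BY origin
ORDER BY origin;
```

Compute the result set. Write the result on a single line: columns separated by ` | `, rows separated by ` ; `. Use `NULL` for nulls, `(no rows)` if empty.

Group flights by origin.
Per group compute: MIN(seats), ROUND(AVG(seats), 2).
  Berlin: ids {4, 8} → MIN(seats)=37, ROUND(AVG(seats), 2)=39
  Izmir: ids {2} → MIN(seats)=54, ROUND(AVG(seats), 2)=54
  Nairobi: ids {1, 3, 6, 9, 11, 13} → MIN(seats)=5, ROUND(AVG(seats), 2)=22.17
  Reno: ids {5, 7, 10, 12, 14} → MIN(seats)=3, ROUND(AVG(seats), 2)=24.8

Berlin | 37 | 39 ; Izmir | 54 | 54 ; Nairobi | 5 | 22.17 ; Reno | 3 | 24.8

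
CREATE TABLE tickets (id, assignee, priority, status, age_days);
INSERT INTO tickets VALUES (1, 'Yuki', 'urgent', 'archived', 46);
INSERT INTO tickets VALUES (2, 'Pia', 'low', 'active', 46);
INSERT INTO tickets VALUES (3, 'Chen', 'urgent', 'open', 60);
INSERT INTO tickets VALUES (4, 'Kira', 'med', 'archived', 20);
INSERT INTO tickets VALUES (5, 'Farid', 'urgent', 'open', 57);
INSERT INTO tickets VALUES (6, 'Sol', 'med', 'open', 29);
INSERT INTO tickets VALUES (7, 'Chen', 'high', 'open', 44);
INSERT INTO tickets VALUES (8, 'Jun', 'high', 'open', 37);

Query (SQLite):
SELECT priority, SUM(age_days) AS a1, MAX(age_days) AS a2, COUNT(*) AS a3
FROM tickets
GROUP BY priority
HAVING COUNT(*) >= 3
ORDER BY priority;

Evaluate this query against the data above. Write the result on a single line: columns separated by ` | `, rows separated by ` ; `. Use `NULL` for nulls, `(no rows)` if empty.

urgent | 163 | 60 | 3

Group tickets by priority.
Per group compute: SUM(age_days), MAX(age_days), COUNT(*).
HAVING: drop groups with fewer than 3 rows.
  high: ids {7, 8} → SUM(age_days)=81, MAX(age_days)=44, COUNT(*)=2
  low: ids {2} → SUM(age_days)=46, MAX(age_days)=46, COUNT(*)=1
  med: ids {4, 6} → SUM(age_days)=49, MAX(age_days)=29, COUNT(*)=2
  urgent: ids {1, 3, 5} → SUM(age_days)=163, MAX(age_days)=60, COUNT(*)=3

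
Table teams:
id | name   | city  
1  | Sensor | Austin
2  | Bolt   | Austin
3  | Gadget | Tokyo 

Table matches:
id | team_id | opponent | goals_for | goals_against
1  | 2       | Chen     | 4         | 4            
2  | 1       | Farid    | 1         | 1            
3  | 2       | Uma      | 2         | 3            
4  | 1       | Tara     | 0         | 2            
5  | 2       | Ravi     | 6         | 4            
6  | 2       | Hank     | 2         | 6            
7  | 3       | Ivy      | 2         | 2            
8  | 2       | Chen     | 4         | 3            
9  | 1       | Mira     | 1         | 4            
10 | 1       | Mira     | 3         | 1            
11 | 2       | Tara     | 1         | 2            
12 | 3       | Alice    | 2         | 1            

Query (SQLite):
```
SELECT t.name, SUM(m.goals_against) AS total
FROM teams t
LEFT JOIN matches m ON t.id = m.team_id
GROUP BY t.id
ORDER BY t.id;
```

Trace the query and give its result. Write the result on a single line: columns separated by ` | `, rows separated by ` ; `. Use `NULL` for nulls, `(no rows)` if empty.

LEFT JOIN keeps every teams row; unmatched ones get NULL for matches columns.
Group by teams.id and compute SUM(m.goals_against). SUM over an all-NULL group is NULL.
  1: ids {2, 4, 9, 10} → SUM(m.goals_against)=8
  2: ids {1, 3, 5, 6, 8, 11} → SUM(m.goals_against)=22
  3: ids {7, 12} → SUM(m.goals_against)=3

Sensor | 8 ; Bolt | 22 ; Gadget | 3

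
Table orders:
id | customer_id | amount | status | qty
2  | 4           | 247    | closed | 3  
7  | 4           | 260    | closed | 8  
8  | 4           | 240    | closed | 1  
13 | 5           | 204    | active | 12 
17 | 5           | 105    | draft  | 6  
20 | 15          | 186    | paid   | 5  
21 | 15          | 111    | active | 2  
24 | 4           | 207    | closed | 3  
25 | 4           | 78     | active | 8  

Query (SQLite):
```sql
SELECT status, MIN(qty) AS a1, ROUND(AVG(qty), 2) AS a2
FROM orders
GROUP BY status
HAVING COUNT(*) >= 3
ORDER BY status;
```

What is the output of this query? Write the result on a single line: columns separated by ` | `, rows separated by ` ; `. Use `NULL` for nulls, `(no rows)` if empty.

active | 2 | 7.33 ; closed | 1 | 3.75

Group orders by status.
Per group compute: MIN(qty), ROUND(AVG(qty), 2).
HAVING: drop groups with fewer than 3 rows.
  active: ids {13, 21, 25} → MIN(qty)=2, ROUND(AVG(qty), 2)=7.33
  closed: ids {2, 7, 8, 24} → MIN(qty)=1, ROUND(AVG(qty), 2)=3.75
  draft: ids {17} → MIN(qty)=6, ROUND(AVG(qty), 2)=6
  paid: ids {20} → MIN(qty)=5, ROUND(AVG(qty), 2)=5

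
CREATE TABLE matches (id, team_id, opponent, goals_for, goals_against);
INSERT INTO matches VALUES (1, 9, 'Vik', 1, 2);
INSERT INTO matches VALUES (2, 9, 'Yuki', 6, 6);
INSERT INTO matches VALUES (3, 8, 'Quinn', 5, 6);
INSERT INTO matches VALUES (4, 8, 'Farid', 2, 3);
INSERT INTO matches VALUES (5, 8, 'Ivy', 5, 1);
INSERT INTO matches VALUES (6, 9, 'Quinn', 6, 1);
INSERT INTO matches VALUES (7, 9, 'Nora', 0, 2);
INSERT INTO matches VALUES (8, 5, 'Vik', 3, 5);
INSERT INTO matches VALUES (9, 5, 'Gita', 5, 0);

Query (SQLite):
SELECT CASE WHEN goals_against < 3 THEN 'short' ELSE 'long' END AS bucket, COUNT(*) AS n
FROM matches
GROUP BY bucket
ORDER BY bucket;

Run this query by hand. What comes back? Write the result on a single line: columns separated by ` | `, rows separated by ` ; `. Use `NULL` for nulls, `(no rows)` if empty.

long | 4 ; short | 5

Bucket rows by goals_against < 3 → 'short' else 'long'; count each bucket.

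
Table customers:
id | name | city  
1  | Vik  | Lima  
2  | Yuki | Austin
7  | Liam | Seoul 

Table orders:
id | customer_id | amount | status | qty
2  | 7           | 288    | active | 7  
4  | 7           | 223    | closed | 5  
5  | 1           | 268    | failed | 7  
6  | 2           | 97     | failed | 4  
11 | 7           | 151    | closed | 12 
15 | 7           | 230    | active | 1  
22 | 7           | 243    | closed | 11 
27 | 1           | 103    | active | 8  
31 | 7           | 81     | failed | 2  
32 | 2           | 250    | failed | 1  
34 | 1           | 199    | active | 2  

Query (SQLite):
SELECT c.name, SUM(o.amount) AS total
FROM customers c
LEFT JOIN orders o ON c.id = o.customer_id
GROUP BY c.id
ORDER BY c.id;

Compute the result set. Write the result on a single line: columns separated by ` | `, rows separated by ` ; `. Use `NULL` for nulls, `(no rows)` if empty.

Vik | 570 ; Yuki | 347 ; Liam | 1216

LEFT JOIN keeps every customers row; unmatched ones get NULL for orders columns.
Group by customers.id and compute SUM(o.amount). SUM over an all-NULL group is NULL.
  1: ids {5, 27, 34} → SUM(o.amount)=570
  2: ids {6, 32} → SUM(o.amount)=347
  7: ids {2, 4, 11, 15, 22, 31} → SUM(o.amount)=1216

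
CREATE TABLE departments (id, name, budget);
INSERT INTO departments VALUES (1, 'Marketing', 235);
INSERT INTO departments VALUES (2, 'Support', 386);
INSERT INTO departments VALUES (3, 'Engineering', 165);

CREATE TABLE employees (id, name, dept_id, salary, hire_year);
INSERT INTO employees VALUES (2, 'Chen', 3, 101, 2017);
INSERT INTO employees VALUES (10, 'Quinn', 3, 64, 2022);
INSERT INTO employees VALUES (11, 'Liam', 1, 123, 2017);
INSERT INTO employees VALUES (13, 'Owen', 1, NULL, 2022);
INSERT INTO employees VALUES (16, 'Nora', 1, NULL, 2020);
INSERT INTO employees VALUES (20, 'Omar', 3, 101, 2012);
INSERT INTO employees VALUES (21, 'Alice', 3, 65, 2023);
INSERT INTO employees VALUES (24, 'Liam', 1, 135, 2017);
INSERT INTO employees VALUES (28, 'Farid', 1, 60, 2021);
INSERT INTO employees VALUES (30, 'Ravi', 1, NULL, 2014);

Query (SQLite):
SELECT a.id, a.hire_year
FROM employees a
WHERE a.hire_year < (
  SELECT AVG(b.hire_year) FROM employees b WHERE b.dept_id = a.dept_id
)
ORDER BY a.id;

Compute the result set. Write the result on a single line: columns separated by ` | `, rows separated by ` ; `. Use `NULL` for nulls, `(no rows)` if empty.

2 | 2017 ; 11 | 2017 ; 20 | 2012 ; 24 | 2017 ; 30 | 2014

For each employees row a, compute AVG(hire_year) over rows sharing a.dept_id.
Keep row a if a.hire_year < that per-group AVG.
  dept_id=1: AVG(hire_year) = 2018.5
  dept_id=3: AVG(hire_year) = 2018.5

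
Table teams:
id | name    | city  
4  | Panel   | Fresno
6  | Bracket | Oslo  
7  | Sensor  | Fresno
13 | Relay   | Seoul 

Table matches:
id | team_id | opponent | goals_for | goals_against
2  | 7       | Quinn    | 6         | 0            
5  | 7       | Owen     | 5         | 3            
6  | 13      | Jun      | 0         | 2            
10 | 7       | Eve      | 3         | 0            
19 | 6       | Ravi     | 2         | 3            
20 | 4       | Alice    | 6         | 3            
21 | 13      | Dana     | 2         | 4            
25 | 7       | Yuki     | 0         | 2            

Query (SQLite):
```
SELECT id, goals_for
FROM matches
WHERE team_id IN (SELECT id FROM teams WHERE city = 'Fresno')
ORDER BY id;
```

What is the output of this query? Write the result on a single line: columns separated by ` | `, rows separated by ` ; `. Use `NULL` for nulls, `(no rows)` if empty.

2 | 6 ; 5 | 5 ; 10 | 3 ; 20 | 6 ; 25 | 0

Inner query: teams.id where city = 'Fresno'.
Outer: keep matches rows whose team_id is in that set.
Inner query → {4, 7}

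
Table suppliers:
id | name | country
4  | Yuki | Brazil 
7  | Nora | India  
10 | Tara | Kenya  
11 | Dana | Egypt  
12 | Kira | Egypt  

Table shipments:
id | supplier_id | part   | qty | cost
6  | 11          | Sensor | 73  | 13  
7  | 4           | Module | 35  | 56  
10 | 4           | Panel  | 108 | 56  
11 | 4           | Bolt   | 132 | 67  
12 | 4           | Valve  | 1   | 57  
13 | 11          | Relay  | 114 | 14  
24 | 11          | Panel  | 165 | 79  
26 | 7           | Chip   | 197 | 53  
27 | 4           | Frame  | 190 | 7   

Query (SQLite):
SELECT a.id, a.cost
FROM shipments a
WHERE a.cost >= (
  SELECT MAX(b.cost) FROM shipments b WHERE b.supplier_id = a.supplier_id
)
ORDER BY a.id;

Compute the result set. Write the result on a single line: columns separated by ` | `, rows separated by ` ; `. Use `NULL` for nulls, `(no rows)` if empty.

11 | 67 ; 24 | 79 ; 26 | 53

For each shipments row a, compute MAX(cost) over rows sharing a.supplier_id.
Keep row a if a.cost >= that per-group MAX.
  supplier_id=4: MAX(cost) = 67
  supplier_id=7: MAX(cost) = 53
  supplier_id=11: MAX(cost) = 79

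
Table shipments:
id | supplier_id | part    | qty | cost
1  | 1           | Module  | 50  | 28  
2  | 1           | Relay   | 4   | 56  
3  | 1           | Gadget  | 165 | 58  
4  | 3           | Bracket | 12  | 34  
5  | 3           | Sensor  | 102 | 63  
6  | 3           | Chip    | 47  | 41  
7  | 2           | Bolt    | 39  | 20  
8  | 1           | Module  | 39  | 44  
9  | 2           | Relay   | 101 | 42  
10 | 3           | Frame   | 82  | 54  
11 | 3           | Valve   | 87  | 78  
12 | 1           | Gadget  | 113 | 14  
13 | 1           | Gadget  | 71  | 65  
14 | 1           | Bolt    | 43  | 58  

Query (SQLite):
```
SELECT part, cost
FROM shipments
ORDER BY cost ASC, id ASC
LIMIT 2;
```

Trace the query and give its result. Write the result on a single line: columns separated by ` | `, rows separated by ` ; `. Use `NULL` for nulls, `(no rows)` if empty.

Gadget | 14 ; Bolt | 20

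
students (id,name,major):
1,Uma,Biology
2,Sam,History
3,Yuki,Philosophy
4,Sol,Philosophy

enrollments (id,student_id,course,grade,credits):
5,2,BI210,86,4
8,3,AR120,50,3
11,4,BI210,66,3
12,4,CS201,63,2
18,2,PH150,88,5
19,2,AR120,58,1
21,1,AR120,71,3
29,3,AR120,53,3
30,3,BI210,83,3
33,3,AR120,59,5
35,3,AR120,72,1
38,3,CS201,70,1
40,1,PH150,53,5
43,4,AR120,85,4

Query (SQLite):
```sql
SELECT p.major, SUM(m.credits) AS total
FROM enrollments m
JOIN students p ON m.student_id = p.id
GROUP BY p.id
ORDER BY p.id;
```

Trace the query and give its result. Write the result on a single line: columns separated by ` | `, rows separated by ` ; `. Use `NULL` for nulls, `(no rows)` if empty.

Biology | 8 ; History | 10 ; Philosophy | 16 ; Philosophy | 9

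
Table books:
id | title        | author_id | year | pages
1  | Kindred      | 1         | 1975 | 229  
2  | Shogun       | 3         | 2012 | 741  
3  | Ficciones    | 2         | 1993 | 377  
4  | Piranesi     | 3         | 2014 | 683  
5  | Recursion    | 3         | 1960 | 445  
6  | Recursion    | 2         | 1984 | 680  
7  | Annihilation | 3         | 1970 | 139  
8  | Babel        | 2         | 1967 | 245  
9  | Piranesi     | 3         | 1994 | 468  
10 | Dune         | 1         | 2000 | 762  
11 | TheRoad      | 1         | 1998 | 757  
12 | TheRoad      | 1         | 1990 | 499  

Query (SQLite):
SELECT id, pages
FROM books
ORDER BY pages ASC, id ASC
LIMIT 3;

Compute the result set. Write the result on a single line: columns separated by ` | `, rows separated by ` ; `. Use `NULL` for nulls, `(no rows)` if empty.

Sort by pages asc, tiebreak id asc: (139, id=7), (229, id=1), (245, id=8), (377, id=3), (445, id=5), (468, id=9) …. Take first 3.

7 | 139 ; 1 | 229 ; 8 | 245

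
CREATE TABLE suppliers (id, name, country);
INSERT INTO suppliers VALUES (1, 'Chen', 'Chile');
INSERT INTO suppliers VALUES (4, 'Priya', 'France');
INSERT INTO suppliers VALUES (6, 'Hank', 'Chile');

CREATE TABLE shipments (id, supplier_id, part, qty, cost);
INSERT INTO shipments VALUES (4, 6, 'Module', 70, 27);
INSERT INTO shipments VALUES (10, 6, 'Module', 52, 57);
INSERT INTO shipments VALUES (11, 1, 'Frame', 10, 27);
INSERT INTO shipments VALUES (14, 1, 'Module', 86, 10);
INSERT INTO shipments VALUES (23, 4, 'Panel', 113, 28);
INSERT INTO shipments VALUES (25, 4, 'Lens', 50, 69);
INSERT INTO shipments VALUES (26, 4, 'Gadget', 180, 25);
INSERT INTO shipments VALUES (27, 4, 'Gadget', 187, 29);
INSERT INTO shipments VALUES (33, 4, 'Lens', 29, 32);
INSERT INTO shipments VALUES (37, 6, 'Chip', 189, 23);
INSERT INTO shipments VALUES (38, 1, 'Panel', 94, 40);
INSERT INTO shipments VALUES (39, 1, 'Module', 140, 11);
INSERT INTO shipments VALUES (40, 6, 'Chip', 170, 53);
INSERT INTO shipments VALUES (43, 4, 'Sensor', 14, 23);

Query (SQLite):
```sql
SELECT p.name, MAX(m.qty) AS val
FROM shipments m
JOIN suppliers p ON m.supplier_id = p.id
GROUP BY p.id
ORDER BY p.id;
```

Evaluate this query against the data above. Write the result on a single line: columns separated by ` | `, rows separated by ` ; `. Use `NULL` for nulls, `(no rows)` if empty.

Chen | 140 ; Priya | 187 ; Hank | 189

Join each shipments row to its suppliers via supplier_id.
Group joined rows by suppliers.id; compute MAX(m.qty) per group.
  1: ids {11, 14, 38, 39} → MAX(m.qty)=140
  4: ids {23, 25, 26, 27, 33, 43} → MAX(m.qty)=187
  6: ids {4, 10, 37, 40} → MAX(m.qty)=189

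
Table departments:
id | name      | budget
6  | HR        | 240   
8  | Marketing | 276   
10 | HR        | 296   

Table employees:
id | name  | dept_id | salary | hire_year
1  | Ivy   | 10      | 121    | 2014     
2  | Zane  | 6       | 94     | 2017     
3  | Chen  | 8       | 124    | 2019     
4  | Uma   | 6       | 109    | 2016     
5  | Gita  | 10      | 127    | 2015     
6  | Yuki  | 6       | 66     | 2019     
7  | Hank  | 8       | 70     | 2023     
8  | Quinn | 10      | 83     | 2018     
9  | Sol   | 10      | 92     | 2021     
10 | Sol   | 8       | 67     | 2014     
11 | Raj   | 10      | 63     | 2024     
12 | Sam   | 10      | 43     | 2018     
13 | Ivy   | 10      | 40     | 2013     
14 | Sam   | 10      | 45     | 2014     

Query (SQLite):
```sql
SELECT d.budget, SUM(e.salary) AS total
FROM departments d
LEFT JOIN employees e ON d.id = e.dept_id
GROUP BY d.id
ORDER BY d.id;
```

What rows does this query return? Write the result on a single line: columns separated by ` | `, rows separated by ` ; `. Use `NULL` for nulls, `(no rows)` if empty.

240 | 269 ; 276 | 261 ; 296 | 614

LEFT JOIN keeps every departments row; unmatched ones get NULL for employees columns.
Group by departments.id and compute SUM(e.salary). SUM over an all-NULL group is NULL.
  6: ids {2, 4, 6} → SUM(e.salary)=269
  8: ids {3, 7, 10} → SUM(e.salary)=261
  10: ids {1, 5, 8, 9, 11, 12, 13, 14} → SUM(e.salary)=614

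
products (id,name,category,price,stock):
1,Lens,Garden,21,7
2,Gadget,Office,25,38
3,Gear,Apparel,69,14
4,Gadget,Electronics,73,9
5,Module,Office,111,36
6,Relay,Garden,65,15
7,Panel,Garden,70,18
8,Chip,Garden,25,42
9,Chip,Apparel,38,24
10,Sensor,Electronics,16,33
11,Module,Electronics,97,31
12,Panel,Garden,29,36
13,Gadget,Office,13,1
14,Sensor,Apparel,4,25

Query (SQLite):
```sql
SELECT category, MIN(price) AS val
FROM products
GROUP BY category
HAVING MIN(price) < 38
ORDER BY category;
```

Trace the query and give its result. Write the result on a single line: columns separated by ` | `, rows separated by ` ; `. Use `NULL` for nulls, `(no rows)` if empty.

Apparel | 4 ; Electronics | 16 ; Garden | 21 ; Office | 13

Partition products by category; compute MIN(price) within each group.
HAVING: keep groups where MIN(price) < 38.
  Apparel: ids {3, 9, 14} → MIN(price)=4
  Electronics: ids {4, 10, 11} → MIN(price)=16
  Garden: ids {1, 6, 7, 8, 12} → MIN(price)=21
  Office: ids {2, 5, 13} → MIN(price)=13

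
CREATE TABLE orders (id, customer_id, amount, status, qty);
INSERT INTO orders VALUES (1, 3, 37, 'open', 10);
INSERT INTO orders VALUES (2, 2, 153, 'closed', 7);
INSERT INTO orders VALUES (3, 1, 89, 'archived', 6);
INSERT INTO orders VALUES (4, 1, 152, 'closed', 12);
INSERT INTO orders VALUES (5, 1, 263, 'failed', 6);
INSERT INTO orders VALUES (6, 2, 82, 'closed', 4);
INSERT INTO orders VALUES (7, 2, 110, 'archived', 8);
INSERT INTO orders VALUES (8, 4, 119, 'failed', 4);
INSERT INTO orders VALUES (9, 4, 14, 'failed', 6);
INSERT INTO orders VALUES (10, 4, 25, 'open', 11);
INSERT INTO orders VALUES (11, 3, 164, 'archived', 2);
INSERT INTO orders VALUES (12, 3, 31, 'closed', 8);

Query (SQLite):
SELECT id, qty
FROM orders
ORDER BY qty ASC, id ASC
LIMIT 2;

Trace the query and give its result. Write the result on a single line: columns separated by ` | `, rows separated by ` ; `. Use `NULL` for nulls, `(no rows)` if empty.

11 | 2 ; 6 | 4

Sort by qty asc, tiebreak id asc: (2, id=11), (4, id=6), (4, id=8), (6, id=3), (6, id=5) …. Take first 2.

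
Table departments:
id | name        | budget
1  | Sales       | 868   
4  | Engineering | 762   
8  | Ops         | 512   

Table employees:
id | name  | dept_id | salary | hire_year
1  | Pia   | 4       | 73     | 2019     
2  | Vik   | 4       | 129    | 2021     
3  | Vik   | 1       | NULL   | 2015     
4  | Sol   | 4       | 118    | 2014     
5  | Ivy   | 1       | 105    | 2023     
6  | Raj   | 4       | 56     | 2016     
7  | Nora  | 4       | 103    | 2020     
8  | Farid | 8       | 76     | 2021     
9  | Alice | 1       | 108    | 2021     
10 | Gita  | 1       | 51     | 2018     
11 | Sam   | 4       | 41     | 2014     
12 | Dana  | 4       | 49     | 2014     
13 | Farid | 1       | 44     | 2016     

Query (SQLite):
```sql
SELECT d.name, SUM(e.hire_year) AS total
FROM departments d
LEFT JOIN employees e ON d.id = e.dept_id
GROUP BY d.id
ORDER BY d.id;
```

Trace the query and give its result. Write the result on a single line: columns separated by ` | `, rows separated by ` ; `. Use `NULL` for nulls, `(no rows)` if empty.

LEFT JOIN keeps every departments row; unmatched ones get NULL for employees columns.
Group by departments.id and compute SUM(e.hire_year). SUM over an all-NULL group is NULL.
  1: ids {3, 5, 9, 10, 13} → SUM(e.hire_year)=10093
  4: ids {1, 2, 4, 6, 7, 11, 12} → SUM(e.hire_year)=14118
  8: ids {8} → SUM(e.hire_year)=2021

Sales | 10093 ; Engineering | 14118 ; Ops | 2021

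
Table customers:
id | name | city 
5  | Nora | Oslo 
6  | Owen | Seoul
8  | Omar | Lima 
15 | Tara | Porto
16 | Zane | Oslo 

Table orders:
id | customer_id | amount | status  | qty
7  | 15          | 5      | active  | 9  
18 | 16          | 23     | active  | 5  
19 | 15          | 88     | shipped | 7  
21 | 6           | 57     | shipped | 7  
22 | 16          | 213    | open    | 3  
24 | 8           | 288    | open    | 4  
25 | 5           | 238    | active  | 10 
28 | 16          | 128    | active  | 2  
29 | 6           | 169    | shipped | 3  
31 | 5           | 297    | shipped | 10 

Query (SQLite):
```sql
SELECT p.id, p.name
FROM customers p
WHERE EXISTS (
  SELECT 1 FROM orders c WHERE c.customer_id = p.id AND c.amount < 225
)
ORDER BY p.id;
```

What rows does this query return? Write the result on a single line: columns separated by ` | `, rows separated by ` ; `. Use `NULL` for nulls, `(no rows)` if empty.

6 | Owen ; 15 | Tara ; 16 | Zane

For each customers row, check whether any orders with matching customer_id has amount < 225.
Keep rows where that is true.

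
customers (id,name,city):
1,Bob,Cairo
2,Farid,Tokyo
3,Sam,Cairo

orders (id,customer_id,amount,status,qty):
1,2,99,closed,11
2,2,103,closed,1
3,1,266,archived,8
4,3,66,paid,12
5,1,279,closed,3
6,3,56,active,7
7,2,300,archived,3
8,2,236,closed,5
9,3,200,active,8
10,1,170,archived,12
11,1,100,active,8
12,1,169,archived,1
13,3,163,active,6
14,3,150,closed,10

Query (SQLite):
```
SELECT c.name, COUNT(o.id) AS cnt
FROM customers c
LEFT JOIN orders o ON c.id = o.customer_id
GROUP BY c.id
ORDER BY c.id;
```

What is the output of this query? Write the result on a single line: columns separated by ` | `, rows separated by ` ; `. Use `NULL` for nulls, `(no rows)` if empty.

Bob | 5 ; Farid | 4 ; Sam | 5

LEFT JOIN keeps every customers row; unmatched ones get NULL for orders columns.
Group by customers.id and compute COUNT(o.id). COUNT(col) of an all-NULL group is 0.
  1: ids {3, 5, 10, 11, 12} → COUNT(o.id)=5
  2: ids {1, 2, 7, 8} → COUNT(o.id)=4
  3: ids {4, 6, 9, 13, 14} → COUNT(o.id)=5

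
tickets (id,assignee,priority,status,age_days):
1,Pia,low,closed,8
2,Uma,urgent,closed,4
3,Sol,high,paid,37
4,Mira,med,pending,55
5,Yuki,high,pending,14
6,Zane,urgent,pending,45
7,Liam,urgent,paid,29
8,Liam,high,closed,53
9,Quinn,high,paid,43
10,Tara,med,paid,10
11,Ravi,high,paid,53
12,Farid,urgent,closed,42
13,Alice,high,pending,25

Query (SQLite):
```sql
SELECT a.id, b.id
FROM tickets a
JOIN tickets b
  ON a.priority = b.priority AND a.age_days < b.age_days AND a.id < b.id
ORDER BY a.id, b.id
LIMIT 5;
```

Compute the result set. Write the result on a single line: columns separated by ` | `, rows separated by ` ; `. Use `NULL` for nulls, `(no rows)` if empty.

Pairs (a,b) with same priority, a.age_days < b.age_days, a.id < b.id.
priority groups: high:{3,5,8,9,11,13} low:{1} med:{4,10} urgent:{2,6,7,12}
Ordered by (a.id, b.id); first 5.

2 | 6 ; 2 | 7 ; 2 | 12 ; 3 | 8 ; 3 | 9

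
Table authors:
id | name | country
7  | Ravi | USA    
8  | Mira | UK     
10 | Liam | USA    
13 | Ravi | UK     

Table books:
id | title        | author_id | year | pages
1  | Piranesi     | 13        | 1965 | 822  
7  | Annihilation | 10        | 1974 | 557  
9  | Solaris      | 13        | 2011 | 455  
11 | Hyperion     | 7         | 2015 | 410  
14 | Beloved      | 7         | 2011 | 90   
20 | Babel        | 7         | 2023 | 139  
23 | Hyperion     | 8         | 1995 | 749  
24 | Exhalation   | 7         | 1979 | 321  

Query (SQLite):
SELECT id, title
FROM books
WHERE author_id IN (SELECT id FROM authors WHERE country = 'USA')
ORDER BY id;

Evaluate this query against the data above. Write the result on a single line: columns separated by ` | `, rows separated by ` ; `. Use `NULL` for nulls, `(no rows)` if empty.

7 | Annihilation ; 11 | Hyperion ; 14 | Beloved ; 20 | Babel ; 24 | Exhalation

Inner query: authors.id where country = 'USA'.
Outer: keep books rows whose author_id is in that set.
Inner query → {7, 10}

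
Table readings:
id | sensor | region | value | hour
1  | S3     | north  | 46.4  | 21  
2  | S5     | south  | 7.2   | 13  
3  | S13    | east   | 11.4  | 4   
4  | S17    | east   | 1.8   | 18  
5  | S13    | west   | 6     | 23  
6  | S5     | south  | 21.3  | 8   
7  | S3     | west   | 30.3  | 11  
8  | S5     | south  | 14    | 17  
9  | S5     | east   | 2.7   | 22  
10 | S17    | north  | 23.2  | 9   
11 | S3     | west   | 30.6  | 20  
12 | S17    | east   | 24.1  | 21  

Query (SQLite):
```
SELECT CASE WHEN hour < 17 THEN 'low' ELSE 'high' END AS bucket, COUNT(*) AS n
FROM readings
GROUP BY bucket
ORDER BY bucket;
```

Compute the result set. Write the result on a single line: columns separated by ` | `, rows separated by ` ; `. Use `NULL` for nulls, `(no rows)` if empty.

high | 7 ; low | 5

Bucket rows by hour < 17 → 'low' else 'high'; count each bucket.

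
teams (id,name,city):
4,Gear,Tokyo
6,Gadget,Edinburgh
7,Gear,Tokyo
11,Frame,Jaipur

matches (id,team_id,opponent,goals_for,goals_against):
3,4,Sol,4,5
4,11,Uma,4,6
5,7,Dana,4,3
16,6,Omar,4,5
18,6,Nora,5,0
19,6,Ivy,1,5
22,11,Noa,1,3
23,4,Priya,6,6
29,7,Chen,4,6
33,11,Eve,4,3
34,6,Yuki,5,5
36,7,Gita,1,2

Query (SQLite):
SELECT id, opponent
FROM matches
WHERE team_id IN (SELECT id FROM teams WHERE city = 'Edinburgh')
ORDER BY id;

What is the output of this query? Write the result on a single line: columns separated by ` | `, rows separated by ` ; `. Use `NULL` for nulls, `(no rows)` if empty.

16 | Omar ; 18 | Nora ; 19 | Ivy ; 34 | Yuki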